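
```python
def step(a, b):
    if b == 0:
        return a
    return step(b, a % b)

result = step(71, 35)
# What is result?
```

step(71, 35) -> step(35, 1) -> step(1, 0) -> 1

Answer: 1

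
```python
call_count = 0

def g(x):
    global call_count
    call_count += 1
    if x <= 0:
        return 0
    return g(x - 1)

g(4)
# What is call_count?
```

Linear recursion stepping by 1: 5 calls from x=4 down to ≤0.

Answer: 5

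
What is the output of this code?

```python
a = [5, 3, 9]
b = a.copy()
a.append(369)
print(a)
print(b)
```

Key concept: list.copy() creates independent copy.
Step by step:
`a = [5, 3, 9]` → a = [5, 3, 9]
`b = a.copy()` → b = [5, 3, 9]
`a.append(369)` → a = [5, 3, 9, 369]
`print(a)` → prints [5, 3, 9, 369]
`print(b)` → prints [5, 3, 9]

Answer:
[5, 3, 9, 369]
[5, 3, 9]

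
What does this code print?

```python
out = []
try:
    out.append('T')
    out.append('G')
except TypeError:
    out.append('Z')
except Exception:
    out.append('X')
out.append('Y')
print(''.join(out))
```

Execution trace: 'T' (try body) → 'G' (try body, no exception) → 'Y' (after the try/except). Output: TGY

Answer: TGY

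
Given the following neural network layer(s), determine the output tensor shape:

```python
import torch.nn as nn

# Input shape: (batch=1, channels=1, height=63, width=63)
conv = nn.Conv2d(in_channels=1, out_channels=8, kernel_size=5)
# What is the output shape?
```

Input: (1, 1, 63, 63) -> Output: (1, 8, 59, 59)

Answer: (1, 8, 59, 59)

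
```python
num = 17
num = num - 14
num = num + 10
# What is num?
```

Trace:
`num = 17` → num = 17
`num = num - 14` → num = 3
`num = num + 10` → num = 13
So num = 13

Answer: 13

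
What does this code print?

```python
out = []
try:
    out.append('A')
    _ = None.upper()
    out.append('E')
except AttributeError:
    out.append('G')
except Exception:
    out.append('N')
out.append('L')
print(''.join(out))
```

Execution trace: 'A' (try body) → 'G' (except AttributeError) → 'L' (after the try/except). Output: AGL

Answer: AGL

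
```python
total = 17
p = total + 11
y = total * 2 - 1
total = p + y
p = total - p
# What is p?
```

Trace:
`total = 17` → total = 17
`p = total + 11` → p = 28
`y = total * 2 - 1` → y = 33
`total = p + y` → total = 61
`p = total - p` → p = 33
So p = 33

Answer: 33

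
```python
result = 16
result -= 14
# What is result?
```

Trace:
`result = 16` → result = 16
`result -= 14` → result = 2
So result = 2

Answer: 2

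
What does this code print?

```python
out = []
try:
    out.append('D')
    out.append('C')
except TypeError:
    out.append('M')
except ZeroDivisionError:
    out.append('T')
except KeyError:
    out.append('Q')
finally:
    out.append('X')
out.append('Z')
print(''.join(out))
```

Execution trace: 'D' (try body) → 'C' (try body, no exception) → 'X' (finally) → 'Z' (after the try/except). Output: DCXZ

Answer: DCXZ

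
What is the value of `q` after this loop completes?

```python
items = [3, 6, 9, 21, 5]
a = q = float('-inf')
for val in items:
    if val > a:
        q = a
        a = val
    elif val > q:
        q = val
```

Second largest (with repeats) in [3, 6, 9, 21, 5]
`q` takes the values: -inf → 3 → 6 → 9

Answer: 9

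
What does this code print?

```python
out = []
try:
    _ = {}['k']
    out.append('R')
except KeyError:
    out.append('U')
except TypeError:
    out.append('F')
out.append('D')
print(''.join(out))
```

Execution trace: 'U' (except KeyError) → 'D' (after the try/except). Output: UD

Answer: UD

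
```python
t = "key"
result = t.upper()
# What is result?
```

Trace:
`t = "key"` → t = 'key'
`result = t.upper()` → result = 'KEY'
So result = 'KEY'

Answer: 'KEY'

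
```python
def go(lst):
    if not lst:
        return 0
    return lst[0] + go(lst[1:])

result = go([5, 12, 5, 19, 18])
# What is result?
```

5 + 12 + 5 + 19 + 18 + 0 = 59

Answer: 59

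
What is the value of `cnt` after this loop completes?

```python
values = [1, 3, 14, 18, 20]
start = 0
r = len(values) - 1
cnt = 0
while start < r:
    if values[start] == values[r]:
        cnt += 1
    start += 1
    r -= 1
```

Count matching pairs from ends
`cnt` takes the values: 0

Answer: 0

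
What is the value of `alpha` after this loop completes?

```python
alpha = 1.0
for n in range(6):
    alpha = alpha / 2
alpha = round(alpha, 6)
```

Halving LR 6 times: 1 / 2^6
`alpha` takes the values: 1.0 → 0.5 → 0.25 → 0.125 → 0.0625 → 0.03125 → 0.015625

Answer: 0.015625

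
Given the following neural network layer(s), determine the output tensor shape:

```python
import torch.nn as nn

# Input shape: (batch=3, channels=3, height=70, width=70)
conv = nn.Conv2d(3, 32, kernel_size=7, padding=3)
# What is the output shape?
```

Input: (3, 3, 70, 70) -> Output: (3, 32, 70, 70)

Answer: (3, 32, 70, 70)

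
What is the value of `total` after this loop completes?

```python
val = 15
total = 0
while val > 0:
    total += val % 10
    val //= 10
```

Sum digits of 15
`total` takes the values: 0 → 5 → 6

Answer: 6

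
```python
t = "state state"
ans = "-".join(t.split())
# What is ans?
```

Trace:
`t = "state state"` → t = 'state state'
`ans = "-".join(t.split())` → ans = 'state-state'
So ans = 'state-state'

Answer: 'state-state'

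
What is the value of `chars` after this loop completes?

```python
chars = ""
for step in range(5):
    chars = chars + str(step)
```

Concatenate digits 0 to 4
`chars` takes the values: "" → "0" → "01" → "012" → "0123" → "01234"

Answer: "01234"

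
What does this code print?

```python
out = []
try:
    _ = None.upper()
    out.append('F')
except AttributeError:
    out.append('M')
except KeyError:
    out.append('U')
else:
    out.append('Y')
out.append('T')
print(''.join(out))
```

Execution trace: 'M' (except AttributeError) → 'T' (after the try/except). Output: MT

Answer: MT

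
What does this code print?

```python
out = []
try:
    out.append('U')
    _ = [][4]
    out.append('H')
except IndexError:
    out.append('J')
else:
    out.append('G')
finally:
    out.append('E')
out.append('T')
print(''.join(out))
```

Execution trace: 'U' (try body) → 'J' (except IndexError) → 'E' (finally) → 'T' (after the try/except). Output: UJET

Answer: UJET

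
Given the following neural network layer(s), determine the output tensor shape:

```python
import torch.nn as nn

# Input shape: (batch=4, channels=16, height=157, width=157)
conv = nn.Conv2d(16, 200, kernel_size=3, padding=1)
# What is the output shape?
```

Input: (4, 16, 157, 157) -> Output: (4, 200, 157, 157)

Answer: (4, 200, 157, 157)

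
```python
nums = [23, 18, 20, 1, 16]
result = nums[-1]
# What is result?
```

Trace:
`nums = [23, 18, 20, 1, 16]` → nums = [23, 18, 20, 1, 16]
`result = nums[-1]` → result = 16
So result = 16

Answer: 16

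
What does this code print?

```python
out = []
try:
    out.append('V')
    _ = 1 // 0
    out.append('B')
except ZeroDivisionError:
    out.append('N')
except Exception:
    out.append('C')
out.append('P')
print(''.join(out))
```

Execution trace: 'V' (try body) → 'N' (except ZeroDivisionError) → 'P' (after the try/except). Output: VNP

Answer: VNP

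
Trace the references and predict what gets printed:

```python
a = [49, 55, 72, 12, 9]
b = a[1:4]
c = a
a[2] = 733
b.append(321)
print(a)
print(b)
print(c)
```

Key concept: slice vs alias.
Step by step:
`a = [49, 55, 72, 12, 9]` → a = [49, 55, 72, 12, 9]
`b = a[1:4]` → b = [55, 72, 12]
`c = a` → c = [49, 55, 72, 12, 9] (same object as a)
`a[2] = 733` → a = [49, 55, 733, 12, 9] (same object as c); c = [49, 55, 733, 12, 9] (same object as a)
`b.append(321)` → b = [55, 72, 12, 321]
`print(a)` → prints [49, 55, 733, 12, 9]
`print(b)` → prints [55, 72, 12, 321]
`print(c)` → prints [49, 55, 733, 12, 9]

Answer:
[49, 55, 733, 12, 9]
[55, 72, 12, 321]
[49, 55, 733, 12, 9]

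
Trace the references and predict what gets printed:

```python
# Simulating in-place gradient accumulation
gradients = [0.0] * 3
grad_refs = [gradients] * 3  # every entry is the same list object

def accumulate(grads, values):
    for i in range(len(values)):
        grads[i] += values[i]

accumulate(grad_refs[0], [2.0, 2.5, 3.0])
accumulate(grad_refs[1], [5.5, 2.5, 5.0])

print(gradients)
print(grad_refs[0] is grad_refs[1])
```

Key concept: gradient accumulation aliasing.
Step by step:
`gradients = [0.0] * 3` → gradients = [0.0, 0.0, 0.0]
`grad_refs = [gradients] * 3` → grad_refs = [[0.0, 0.0, 0.0], [0.0, 0.0, 0.0], [0.0, 0.0, 0.0]]
`accumulate(grad_refs[0], [2.0, 2.5, 3.0])` → gradients = [2.0, 2.5, 3.0]; grad_refs = [[2.0, 2.5, 3.0], [2.0, 2.5, 3.0], [2.0, 2.5, 3.0]]
`accumulate(grad_refs[1], [5.5, 2.5, 5.0])` → gradients = [7.5, 5.0, 8.0]; grad_refs = [[7.5, 5.0, 8.0], [7.5, 5.0, 8.0], [7.5, 5.0, 8.0]]
`print(gradients)` → prints [7.5, 5.0, 8.0]
`print(grad_refs[0] is grad_refs[1])` → prints True

Answer:
[7.5, 5.0, 8.0]
True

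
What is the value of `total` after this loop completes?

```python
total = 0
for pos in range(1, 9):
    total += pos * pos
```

Sum of squares 1² to 8² = 204
`total` takes the values: 0 → 1 → 5 → 14 → 30 → 55 → 91 → 140 → 204

Answer: 204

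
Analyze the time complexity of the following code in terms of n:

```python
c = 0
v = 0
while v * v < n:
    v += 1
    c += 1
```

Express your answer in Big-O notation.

Each loop level contributes: √n. Multiplying the contributions gives O(√n).

Answer: O(√n)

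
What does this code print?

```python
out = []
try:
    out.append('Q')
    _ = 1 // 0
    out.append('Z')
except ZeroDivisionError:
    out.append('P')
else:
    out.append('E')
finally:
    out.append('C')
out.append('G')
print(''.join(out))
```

Execution trace: 'Q' (try body) → 'P' (except ZeroDivisionError) → 'C' (finally) → 'G' (after the try/except). Output: QPCG

Answer: QPCG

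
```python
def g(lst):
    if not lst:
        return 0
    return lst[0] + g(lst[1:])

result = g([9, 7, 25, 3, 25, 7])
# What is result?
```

9 + 7 + 25 + 3 + 25 + 7 + 0 = 76

Answer: 76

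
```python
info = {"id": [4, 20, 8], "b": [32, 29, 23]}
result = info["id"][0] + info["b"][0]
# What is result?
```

Trace:
`info = {"id": [4, 20, 8], "b": [32, 29, 23]}` → info = {'id': [4, 20, 8], 'b': [32, 29, 23]}
`result = info["id"][0] + info["b"][0]` → result = 36
So result = 36

Answer: 36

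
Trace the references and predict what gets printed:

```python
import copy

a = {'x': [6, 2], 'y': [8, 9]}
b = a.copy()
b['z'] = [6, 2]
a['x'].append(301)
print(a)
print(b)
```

Key concept: shallow copy of dict with mutable values.
Step by step:
`a = {'x': [6, 2], 'y': [8, 9]}` → a = {'x': [6, 2], 'y': [8, 9]}
`b = a.copy()` → b = {'x': [6, 2], 'y': [8, 9]}
`b['z'] = [6, 2]` → b = {'x': [6, 2], 'y': [8, 9], 'z': [6, 2]}
`a['x'].append(301)` → a = {'x': [6, 2, 301], 'y': [8, 9]}; b = {'x': [6, 2, 301], 'y': [8, 9], 'z': [6, 2]}
`print(a)` → prints {'x': [6, 2, 301], 'y': [8, 9]}
`print(b)` → prints {'x': [6, 2, 301], 'y': [8, 9], 'z': [6, 2]}

Answer:
{'x': [6, 2, 301], 'y': [8, 9]}
{'x': [6, 2, 301], 'y': [8, 9], 'z': [6, 2]}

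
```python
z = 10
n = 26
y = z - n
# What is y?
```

Trace:
`z = 10` → z = 10
`n = 26` → n = 26
`y = z - n` → y = -16
So y = -16

Answer: -16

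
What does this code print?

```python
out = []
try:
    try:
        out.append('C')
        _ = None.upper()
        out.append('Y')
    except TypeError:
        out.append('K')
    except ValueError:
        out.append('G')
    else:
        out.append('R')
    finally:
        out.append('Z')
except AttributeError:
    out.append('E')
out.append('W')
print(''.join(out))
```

Execution trace: 'C' (try body) → 'Z' (finally) → 'E' (outer except AttributeError) → 'W' (after the try/except). Output: CZEW

Answer: CZEW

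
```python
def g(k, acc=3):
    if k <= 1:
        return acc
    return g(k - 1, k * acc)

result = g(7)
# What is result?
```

Accumulator trace (n, acc): (7, 3) -> (6, 21) -> (5, 126) -> (4, 630) -> (3, 2520) -> (2, 7560) -> (1, 15120) -> return 15120

Answer: 15120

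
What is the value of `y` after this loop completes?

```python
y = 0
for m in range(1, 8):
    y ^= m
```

XOR of 1 to 7
`y` takes the values: 0 → 1 → 3 → 0 → 4 → 1 → 7 → 0

Answer: 0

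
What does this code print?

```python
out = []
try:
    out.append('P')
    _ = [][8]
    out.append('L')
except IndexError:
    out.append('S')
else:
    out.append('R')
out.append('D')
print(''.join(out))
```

Execution trace: 'P' (try body) → 'S' (except IndexError) → 'D' (after the try/except). Output: PSD

Answer: PSD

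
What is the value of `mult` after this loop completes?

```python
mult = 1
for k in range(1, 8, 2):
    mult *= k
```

Product of 1, 3, 5, ... up to 7
`mult` takes the values: 1 → 3 → 15 → 105

Answer: 105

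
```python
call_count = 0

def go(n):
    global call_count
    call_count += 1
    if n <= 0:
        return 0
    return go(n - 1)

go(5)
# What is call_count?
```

Linear recursion stepping by 1: 6 calls from n=5 down to ≤0.

Answer: 6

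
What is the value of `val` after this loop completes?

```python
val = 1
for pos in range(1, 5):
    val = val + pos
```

Start at 1, add 1 through 4
`val` takes the values: 1 → 2 → 4 → 7 → 11

Answer: 11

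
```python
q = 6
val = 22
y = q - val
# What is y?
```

Trace:
`q = 6` → q = 6
`val = 22` → val = 22
`y = q - val` → y = -16
So y = -16

Answer: -16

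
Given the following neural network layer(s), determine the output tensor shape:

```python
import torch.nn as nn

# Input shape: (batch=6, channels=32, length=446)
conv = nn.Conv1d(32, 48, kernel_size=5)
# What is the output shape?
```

Input: (6, 32, 446) -> Output: (6, 48, 442)

Answer: (6, 48, 442)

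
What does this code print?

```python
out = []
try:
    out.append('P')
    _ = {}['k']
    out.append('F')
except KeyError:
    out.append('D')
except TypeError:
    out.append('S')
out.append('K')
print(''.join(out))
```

Execution trace: 'P' (try body) → 'D' (except KeyError) → 'K' (after the try/except). Output: PDK

Answer: PDK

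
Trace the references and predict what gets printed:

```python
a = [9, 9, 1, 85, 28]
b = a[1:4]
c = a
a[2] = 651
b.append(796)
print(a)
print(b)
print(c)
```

Key concept: slice vs alias.
Step by step:
`a = [9, 9, 1, 85, 28]` → a = [9, 9, 1, 85, 28]
`b = a[1:4]` → b = [9, 1, 85]
`c = a` → c = [9, 9, 1, 85, 28] (same object as a)
`a[2] = 651` → a = [9, 9, 651, 85, 28] (same object as c); c = [9, 9, 651, 85, 28] (same object as a)
`b.append(796)` → b = [9, 1, 85, 796]
`print(a)` → prints [9, 9, 651, 85, 28]
`print(b)` → prints [9, 1, 85, 796]
`print(c)` → prints [9, 9, 651, 85, 28]

Answer:
[9, 9, 651, 85, 28]
[9, 1, 85, 796]
[9, 9, 651, 85, 28]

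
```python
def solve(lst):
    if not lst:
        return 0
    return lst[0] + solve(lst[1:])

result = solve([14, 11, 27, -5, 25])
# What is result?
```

14 + 11 + 27 + (-5) + 25 + 0 = 72

Answer: 72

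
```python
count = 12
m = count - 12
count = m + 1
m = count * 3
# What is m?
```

Trace:
`count = 12` → count = 12
`m = count - 12` → m = 0
`count = m + 1` → count = 1
`m = count * 3` → m = 3
So m = 3

Answer: 3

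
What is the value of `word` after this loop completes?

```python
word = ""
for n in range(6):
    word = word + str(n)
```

Concatenate digits 0 to 5
`word` takes the values: "" → "0" → "01" → "012" → "0123" → "01234" → "012345"

Answer: "012345"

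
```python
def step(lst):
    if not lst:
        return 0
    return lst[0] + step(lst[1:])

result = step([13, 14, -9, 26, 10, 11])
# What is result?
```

13 + 14 + (-9) + 26 + 10 + 11 + 0 = 65

Answer: 65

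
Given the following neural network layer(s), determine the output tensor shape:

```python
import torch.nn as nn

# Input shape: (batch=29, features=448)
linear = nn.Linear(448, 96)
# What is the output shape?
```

Input: (29, 448) -> Output: (29, 96)

Answer: (29, 96)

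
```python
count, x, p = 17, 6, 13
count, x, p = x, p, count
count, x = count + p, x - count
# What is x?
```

Trace:
`count, x, p = 17, 6, 13` → count = 17; x = 6; p = 13
`count, x, p = x, p, count` → count = 6; x = 13; p = 17
`count, x = count + p, x - count` → count = 23; x = 7
So x = 7

Answer: 7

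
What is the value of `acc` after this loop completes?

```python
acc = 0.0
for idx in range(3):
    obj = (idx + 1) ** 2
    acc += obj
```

Sum of squared losses 1² + 2² + ... + 3²
`acc` takes the values: 0.0 → 1.0 → 5.0 → 14.0

Answer: 14.0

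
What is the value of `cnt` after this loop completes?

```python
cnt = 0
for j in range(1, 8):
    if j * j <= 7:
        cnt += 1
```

Count numbers where j² ≤ 7
`cnt` takes the values: 0 → 1 → 2

Answer: 2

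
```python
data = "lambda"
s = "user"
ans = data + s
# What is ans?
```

Trace:
`data = "lambda"` → data = 'lambda'
`s = "user"` → s = 'user'
`ans = data + s` → ans = 'lambdauser'
So ans = 'lambdauser'

Answer: 'lambdauser'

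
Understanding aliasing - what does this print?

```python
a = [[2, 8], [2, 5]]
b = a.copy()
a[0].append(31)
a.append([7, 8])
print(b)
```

Key concept: shallow copy with nested lists.
Step by step:
`a = [[2, 8], [2, 5]]` → a = [[2, 8], [2, 5]]
`b = a.copy()` → b = [[2, 8], [2, 5]]
`a[0].append(31)` → a = [[2, 8, 31], [2, 5]]; b = [[2, 8, 31], [2, 5]]
`a.append([7, 8])` → a = [[2, 8, 31], [2, 5], [7, 8]]
`print(b)` → prints [[2, 8, 31], [2, 5]]

Answer: [[2, 8, 31], [2, 5]]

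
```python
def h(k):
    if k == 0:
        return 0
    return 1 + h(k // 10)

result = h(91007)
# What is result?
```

Count of digits of 91007: 5

Answer: 5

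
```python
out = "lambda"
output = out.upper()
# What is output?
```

Trace:
`out = "lambda"` → out = 'lambda'
`output = out.upper()` → output = 'LAMBDA'
So output = 'LAMBDA'

Answer: 'LAMBDA'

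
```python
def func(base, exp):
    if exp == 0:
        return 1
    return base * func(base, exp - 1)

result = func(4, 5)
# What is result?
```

func(4, 5) = 4 * 4 * 4 * 4 * 4 = 1024

Answer: 1024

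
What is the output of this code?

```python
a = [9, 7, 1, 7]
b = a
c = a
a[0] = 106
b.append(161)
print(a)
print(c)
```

Key concept: multiple aliases.
Step by step:
`a = [9, 7, 1, 7]` → a = [9, 7, 1, 7]
`b = a` → b = [9, 7, 1, 7] (same object as a)
`c = a` → c = [9, 7, 1, 7] (same object as a, b)
`a[0] = 106` → a = [106, 7, 1, 7] (same object as b, c); b = [106, 7, 1, 7] (same object as a, c); c = [106, 7, 1, 7] (same object as a, b)
`b.append(161)` → a = [106, 7, 1, 7, 161] (same object as b, c); b = [106, 7, 1, 7, 161] (same object as a, c); c = [106, 7, 1, 7, 161] (same object as a, b)
`print(a)` → prints [106, 7, 1, 7, 161]
`print(c)` → prints [106, 7, 1, 7, 161]

Answer:
[106, 7, 1, 7, 161]
[106, 7, 1, 7, 161]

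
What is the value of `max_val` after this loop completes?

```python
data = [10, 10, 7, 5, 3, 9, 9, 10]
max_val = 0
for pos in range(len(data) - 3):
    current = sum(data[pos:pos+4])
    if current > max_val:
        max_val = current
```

Max sum of 4-element window in [10, 10, 7, 5, 3, 9, 9, 10]
`max_val` takes the values: 0 → 32

Answer: 32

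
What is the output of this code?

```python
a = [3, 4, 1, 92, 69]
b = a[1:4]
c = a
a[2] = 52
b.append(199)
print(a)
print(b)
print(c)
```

Key concept: slice vs alias.
Step by step:
`a = [3, 4, 1, 92, 69]` → a = [3, 4, 1, 92, 69]
`b = a[1:4]` → b = [4, 1, 92]
`c = a` → c = [3, 4, 1, 92, 69] (same object as a)
`a[2] = 52` → a = [3, 4, 52, 92, 69] (same object as c); c = [3, 4, 52, 92, 69] (same object as a)
`b.append(199)` → b = [4, 1, 92, 199]
`print(a)` → prints [3, 4, 52, 92, 69]
`print(b)` → prints [4, 1, 92, 199]
`print(c)` → prints [3, 4, 52, 92, 69]

Answer:
[3, 4, 52, 92, 69]
[4, 1, 92, 199]
[3, 4, 52, 92, 69]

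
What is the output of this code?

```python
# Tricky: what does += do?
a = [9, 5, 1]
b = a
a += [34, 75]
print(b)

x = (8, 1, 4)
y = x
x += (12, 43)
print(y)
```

Key concept: += behavior differs for mutable vs immutable.
Step by step:
`a = [9, 5, 1]` → a = [9, 5, 1]
`b = a` → b = [9, 5, 1] (same object as a)
`a += [34, 75]` → a = [9, 5, 1, 34, 75] (same object as b); b = [9, 5, 1, 34, 75] (same object as a)
`print(b)` → prints [9, 5, 1, 34, 75]
`x = (8, 1, 4)` → x = (8, 1, 4)
`y = x` → y = (8, 1, 4)
`x += (12, 43)` → x = (8, 1, 4, 12, 43)
`print(y)` → prints (8, 1, 4)

Answer:
[9, 5, 1, 34, 75]
(8, 1, 4)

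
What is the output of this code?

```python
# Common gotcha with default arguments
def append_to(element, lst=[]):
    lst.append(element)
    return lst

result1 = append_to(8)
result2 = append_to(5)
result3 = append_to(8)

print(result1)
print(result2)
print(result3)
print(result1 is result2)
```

Key concept: mutable default argument gotcha.
Step by step:
`result1 = append_to(8)` → result1 = [8]
`result2 = append_to(5)` → result1 = [8, 5] (same object as result2); result2 = [8, 5] (same object as result1)
`result3 = append_to(8)` → result1 = [8, 5, 8] (same object as result2, result3); result2 = [8, 5, 8] (same object as result1, result3); result3 = [8, 5, 8] (same object as result1, result2)
`print(result1)` → prints [8, 5, 8]
`print(result2)` → prints [8, 5, 8]
`print(result3)` → prints [8, 5, 8]
`print(result1 is result2)` → prints True

Answer:
[8, 5, 8]
[8, 5, 8]
[8, 5, 8]
True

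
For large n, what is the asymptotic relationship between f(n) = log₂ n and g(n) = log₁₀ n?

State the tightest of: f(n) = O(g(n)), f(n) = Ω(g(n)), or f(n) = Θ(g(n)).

log₂ n vs log₁₀ n: f(n) = Θ(g(n)) — they are asymptotically equivalent (log bases differ by a constant factor).

Answer: f(n) = Θ(g(n)) — they are asymptotically equivalent (log bases differ by a constant factor).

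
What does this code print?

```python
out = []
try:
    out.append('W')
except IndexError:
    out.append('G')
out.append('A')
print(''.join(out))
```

Execution trace: 'W' (try body, no exception) → 'A' (after the try/except). Output: WA

Answer: WA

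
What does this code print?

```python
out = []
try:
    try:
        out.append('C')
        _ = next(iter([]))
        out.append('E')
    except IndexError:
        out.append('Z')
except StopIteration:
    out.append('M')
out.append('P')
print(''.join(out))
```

Execution trace: 'C' (try body) → 'M' (outer except StopIteration) → 'P' (after the try/except). Output: CMP

Answer: CMP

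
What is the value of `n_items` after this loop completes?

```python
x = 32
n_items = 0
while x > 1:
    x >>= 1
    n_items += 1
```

Count right shifts until 1
`n_items` takes the values: 0 → 1 → 2 → 3 → 4 → 5

Answer: 5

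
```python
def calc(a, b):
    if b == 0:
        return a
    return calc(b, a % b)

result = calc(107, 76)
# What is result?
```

calc(107, 76) -> calc(76, 31) -> calc(31, 14) -> calc(14, 3) -> calc(3, 2) -> calc(2, 1) -> calc(1, 0) -> 1

Answer: 1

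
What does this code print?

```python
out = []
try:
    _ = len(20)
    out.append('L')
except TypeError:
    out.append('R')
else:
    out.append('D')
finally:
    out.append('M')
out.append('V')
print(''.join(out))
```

Execution trace: 'R' (except TypeError) → 'M' (finally) → 'V' (after the try/except). Output: RMV

Answer: RMV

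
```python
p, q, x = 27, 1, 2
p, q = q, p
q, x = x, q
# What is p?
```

Trace:
`p, q, x = 27, 1, 2` → p = 27; q = 1; x = 2
`p, q = q, p` → p = 1; q = 27
`q, x = x, q` → q = 2; x = 27
So p = 1

Answer: 1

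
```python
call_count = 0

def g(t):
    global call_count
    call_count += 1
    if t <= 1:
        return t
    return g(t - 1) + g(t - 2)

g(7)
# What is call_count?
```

Calls(t) = 1 + Calls(t-1) + Calls(t-2); Calls(0)=Calls(1)=1. For t=7 this gives 41.

Answer: 41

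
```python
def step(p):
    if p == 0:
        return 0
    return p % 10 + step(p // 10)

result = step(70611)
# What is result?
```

Sum of digits of 70611: 1 + 1 + 6 + 0 + 7 = 15

Answer: 15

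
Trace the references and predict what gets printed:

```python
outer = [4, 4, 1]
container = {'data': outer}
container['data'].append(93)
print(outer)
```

Key concept: dict holds reference to list.
Step by step:
`outer = [4, 4, 1]` → outer = [4, 4, 1]
`container = {'data': outer}` → container = {'data': [4, 4, 1]}
`container['data'].append(93)` → outer = [4, 4, 1, 93]; container = {'data': [4, 4, 1, 93]}
`print(outer)` → prints [4, 4, 1, 93]

Answer: [4, 4, 1, 93]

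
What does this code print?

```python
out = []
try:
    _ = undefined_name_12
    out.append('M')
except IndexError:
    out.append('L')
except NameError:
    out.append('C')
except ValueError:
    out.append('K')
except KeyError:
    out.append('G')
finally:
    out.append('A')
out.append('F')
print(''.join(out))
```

Execution trace: 'C' (except NameError) → 'A' (finally) → 'F' (after the try/except). Output: CAF

Answer: CAF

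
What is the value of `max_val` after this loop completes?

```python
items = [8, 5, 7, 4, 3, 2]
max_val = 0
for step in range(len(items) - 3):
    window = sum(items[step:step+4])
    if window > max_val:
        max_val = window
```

Max sum of 4-element window in [8, 5, 7, 4, 3, 2]
`max_val` takes the values: 0 → 24

Answer: 24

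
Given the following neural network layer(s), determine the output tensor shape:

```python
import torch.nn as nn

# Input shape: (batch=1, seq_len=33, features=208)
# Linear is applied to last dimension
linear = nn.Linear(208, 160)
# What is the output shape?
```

Input: (1, 33, 208) -> Output: (1, 33, 160)

Answer: (1, 33, 160)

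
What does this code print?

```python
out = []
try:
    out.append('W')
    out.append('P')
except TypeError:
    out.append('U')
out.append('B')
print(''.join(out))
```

Execution trace: 'W' (try body) → 'P' (try body, no exception) → 'B' (after the try/except). Output: WPB

Answer: WPB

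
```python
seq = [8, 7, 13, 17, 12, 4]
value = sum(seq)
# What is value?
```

Trace:
`seq = [8, 7, 13, 17, 12, 4]` → seq = [8, 7, 13, 17, 12, 4]
`value = sum(seq)` → value = 61
So value = 61

Answer: 61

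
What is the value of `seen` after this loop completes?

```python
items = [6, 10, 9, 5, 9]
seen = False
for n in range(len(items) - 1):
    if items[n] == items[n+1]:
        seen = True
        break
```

Check consecutive duplicates in [6, 10, 9, 5, 9]
`seen` takes the values: False

Answer: False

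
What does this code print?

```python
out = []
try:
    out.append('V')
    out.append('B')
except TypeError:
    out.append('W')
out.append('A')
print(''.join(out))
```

Execution trace: 'V' (try body) → 'B' (try body, no exception) → 'A' (after the try/except). Output: VBA

Answer: VBA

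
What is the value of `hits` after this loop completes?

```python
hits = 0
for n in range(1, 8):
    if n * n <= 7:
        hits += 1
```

Count numbers where n² ≤ 7
`hits` takes the values: 0 → 1 → 2

Answer: 2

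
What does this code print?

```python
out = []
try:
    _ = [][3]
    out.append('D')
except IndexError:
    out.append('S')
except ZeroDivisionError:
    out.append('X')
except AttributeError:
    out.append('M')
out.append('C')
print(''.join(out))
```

Execution trace: 'S' (except IndexError) → 'C' (after the try/except). Output: SC

Answer: SC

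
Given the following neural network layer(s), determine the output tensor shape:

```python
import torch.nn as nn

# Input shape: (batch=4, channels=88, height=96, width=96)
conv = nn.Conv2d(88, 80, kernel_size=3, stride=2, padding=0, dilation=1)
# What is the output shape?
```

Input: (4, 88, 96, 96) -> Output: (4, 80, 47, 47)

Answer: (4, 80, 47, 47)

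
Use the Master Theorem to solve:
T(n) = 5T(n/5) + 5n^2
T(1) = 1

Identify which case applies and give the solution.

a=5, b=5, f(n)=5n^2. log_5(5) = 1. Since c=2 > 1 and the regularity condition holds (5(n/5)^2 = (5/5^2)n^2 with 5/5^2 < 1), Case 3 applies: T(n) = Θ(f(n)) = O(n^2).

Answer: O(n^2) - Case 3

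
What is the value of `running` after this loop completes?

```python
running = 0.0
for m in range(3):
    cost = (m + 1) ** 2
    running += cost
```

Sum of squared losses 1² + 2² + ... + 3²
`running` takes the values: 0.0 → 1.0 → 5.0 → 14.0

Answer: 14.0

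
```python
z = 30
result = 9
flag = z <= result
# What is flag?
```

Trace:
`z = 30` → z = 30
`result = 9` → result = 9
`flag = z <= result` → flag = False
So flag = False

Answer: False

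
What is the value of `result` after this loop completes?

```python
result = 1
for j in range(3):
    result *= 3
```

3^3 = 27
`result` takes the values: 1 → 3 → 9 → 27

Answer: 27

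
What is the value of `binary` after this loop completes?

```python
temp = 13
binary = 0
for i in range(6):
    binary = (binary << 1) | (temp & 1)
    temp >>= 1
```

Reverse lowest 6 bits of 13
`binary` takes the values: 0 → 1 → 2 → 5 → 11 → 22 → 44

Answer: 44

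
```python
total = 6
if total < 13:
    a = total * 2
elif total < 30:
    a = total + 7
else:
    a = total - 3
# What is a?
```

Trace:
`total = 6` → total = 6
`if total < 13: ...` → total < 13 is True → a = 12
So a = 12

Answer: 12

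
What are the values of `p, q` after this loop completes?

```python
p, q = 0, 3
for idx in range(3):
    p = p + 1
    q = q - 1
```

p goes 0→3, q goes 3→0
`p, q` takes the values: (0, 3) → (1, 3) → (1, 2) → (2, 2) → (2, 1) → (3, 1) → (3, 0)

Answer: 3, 0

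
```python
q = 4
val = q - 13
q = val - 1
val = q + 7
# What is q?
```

Trace:
`q = 4` → q = 4
`val = q - 13` → val = -9
`q = val - 1` → q = -10
`val = q + 7` → val = -3
So q = -10

Answer: -10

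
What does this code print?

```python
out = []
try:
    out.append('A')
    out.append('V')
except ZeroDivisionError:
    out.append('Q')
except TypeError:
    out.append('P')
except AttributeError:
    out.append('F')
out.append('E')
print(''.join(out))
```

Execution trace: 'A' (try body) → 'V' (try body, no exception) → 'E' (after the try/except). Output: AVE

Answer: AVE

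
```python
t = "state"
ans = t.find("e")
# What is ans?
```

Trace:
`t = "state"` → t = 'state'
`ans = t.find("e")` → ans = 4
So ans = 4

Answer: 4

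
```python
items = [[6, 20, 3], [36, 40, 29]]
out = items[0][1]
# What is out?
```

Trace:
`items = [[6, 20, 3], [36, 40, 29]]` → items = [[6, 20, 3], [36, 40, 29]]
`out = items[0][1]` → out = 20
So out = 20

Answer: 20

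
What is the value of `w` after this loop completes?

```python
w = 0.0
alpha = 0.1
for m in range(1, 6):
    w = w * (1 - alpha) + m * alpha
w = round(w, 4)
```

Moving average with lr=0.1
`w` takes the values: 0.0 → 0.1 → 0.29 → 0.561 → 0.9049 → 1.31441 → 1.3144

Answer: 1.3144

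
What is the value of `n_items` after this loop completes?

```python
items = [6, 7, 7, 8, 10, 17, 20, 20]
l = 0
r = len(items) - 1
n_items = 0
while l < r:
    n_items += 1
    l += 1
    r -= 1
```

Iterations until pointers meet (list length 8)
`n_items` takes the values: 0 → 1 → 2 → 3 → 4

Answer: 4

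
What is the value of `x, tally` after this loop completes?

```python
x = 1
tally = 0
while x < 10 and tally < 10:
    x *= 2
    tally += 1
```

Double until >= 10 or 10 iterations
`x, tally` takes the values: (1, 0) → (2, 0) → (2, 1) → (4, 1) → (4, 2) → (8, 2) → (8, 3) → (16, 3) → (16, 4)

Answer: 16, 4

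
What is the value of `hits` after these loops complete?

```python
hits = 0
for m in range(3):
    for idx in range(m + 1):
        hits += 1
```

Triangle: 1 + 2 + ... + 3
`hits` takes the values: 0 → 1 → 2 → 3 → 4 → 5 → 6

Answer: 6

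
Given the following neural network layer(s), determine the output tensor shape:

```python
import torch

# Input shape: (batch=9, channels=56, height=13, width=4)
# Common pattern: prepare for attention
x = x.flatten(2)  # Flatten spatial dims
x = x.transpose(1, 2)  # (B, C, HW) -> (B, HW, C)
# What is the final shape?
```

Input: (9, 56, 13, 4) -> after flatten(2): (9, 56, 52) -> Output: (9, 52, 56)

Answer: (9, 52, 56)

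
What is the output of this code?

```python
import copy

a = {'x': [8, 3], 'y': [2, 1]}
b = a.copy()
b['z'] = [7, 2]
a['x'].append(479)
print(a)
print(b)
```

Key concept: shallow copy of dict with mutable values.
Step by step:
`a = {'x': [8, 3], 'y': [2, 1]}` → a = {'x': [8, 3], 'y': [2, 1]}
`b = a.copy()` → b = {'x': [8, 3], 'y': [2, 1]}
`b['z'] = [7, 2]` → b = {'x': [8, 3], 'y': [2, 1], 'z': [7, 2]}
`a['x'].append(479)` → a = {'x': [8, 3, 479], 'y': [2, 1]}; b = {'x': [8, 3, 479], 'y': [2, 1], 'z': [7, 2]}
`print(a)` → prints {'x': [8, 3, 479], 'y': [2, 1]}
`print(b)` → prints {'x': [8, 3, 479], 'y': [2, 1], 'z': [7, 2]}

Answer:
{'x': [8, 3, 479], 'y': [2, 1]}
{'x': [8, 3, 479], 'y': [2, 1], 'z': [7, 2]}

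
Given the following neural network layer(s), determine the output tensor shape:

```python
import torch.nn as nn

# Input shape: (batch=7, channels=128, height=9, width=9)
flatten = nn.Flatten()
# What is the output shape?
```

Input: (7, 128, 9, 9) -> Output: (7, 10368)

Answer: (7, 10368)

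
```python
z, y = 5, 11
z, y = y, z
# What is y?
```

Trace:
`z, y = 5, 11` → z = 5; y = 11
`z, y = y, z` → z = 11; y = 5
So y = 5

Answer: 5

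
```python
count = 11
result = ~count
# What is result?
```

Trace:
`count = 11` → count = 11
`result = ~count` → result = -12
So result = -12

Answer: -12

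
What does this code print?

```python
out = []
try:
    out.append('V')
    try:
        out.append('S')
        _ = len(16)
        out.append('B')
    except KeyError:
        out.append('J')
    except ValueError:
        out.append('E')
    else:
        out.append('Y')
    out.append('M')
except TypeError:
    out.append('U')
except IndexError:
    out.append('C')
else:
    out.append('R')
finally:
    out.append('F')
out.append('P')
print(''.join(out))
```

Execution trace: 'V' (try body) → 'S' (inner try body) → 'U' (except TypeError) → 'F' (finally) → 'P' (after the try/except). Output: VSUFP

Answer: VSUFP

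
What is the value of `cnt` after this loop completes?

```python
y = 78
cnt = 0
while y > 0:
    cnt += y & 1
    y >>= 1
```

Count set bits in 78 (binary: 0b1001110)
`cnt` takes the values: 0 → 1 → 2 → 3 → 4

Answer: 4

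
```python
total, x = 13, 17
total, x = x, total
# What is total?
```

Trace:
`total, x = 13, 17` → total = 13; x = 17
`total, x = x, total` → total = 17; x = 13
So total = 17

Answer: 17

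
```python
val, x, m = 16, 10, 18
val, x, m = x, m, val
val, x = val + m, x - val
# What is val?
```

Trace:
`val, x, m = 16, 10, 18` → val = 16; x = 10; m = 18
`val, x, m = x, m, val` → val = 10; x = 18; m = 16
`val, x = val + m, x - val` → val = 26; x = 8
So val = 26

Answer: 26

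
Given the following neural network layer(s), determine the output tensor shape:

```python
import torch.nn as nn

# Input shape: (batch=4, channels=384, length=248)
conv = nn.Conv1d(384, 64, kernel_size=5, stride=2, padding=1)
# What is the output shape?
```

Input: (4, 384, 248) -> Output: (4, 64, 123)

Answer: (4, 64, 123)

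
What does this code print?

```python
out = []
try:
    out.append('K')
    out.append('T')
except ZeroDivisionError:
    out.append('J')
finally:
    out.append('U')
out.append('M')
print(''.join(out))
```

Execution trace: 'K' (try body) → 'T' (try body, no exception) → 'U' (finally) → 'M' (after the try/except). Output: KTUM

Answer: KTUM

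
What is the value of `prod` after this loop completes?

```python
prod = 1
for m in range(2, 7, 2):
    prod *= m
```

Product of even numbers 2 to 6
`prod` takes the values: 1 → 2 → 8 → 48

Answer: 48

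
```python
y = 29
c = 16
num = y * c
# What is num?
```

Trace:
`y = 29` → y = 29
`c = 16` → c = 16
`num = y * c` → num = 464
So num = 464

Answer: 464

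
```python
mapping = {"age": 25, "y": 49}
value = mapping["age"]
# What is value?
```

Trace:
`mapping = {"age": 25, "y": 49}` → mapping = {'age': 25, 'y': 49}
`value = mapping["age"]` → value = 25
So value = 25

Answer: 25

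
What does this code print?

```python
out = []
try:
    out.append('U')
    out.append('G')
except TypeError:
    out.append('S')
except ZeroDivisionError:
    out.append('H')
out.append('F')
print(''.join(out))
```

Execution trace: 'U' (try body) → 'G' (try body, no exception) → 'F' (after the try/except). Output: UGF

Answer: UGF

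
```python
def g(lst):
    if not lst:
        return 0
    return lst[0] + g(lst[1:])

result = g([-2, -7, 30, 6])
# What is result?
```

(-2) + (-7) + 30 + 6 + 0 = 27

Answer: 27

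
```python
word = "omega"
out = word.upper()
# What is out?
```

Trace:
`word = "omega"` → word = 'omega'
`out = word.upper()` → out = 'OMEGA'
So out = 'OMEGA'

Answer: 'OMEGA'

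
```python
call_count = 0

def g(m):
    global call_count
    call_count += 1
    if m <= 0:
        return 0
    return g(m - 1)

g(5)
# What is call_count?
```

Linear recursion stepping by 1: 6 calls from m=5 down to ≤0.

Answer: 6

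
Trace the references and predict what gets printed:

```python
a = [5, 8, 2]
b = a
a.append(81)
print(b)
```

Key concept: basic list aliasing.
Step by step:
`a = [5, 8, 2]` → a = [5, 8, 2]
`b = a` → b = [5, 8, 2] (same object as a)
`a.append(81)` → a = [5, 8, 2, 81] (same object as b); b = [5, 8, 2, 81] (same object as a)
`print(b)` → prints [5, 8, 2, 81]

Answer: [5, 8, 2, 81]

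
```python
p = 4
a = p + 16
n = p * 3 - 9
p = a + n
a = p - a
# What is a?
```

Trace:
`p = 4` → p = 4
`a = p + 16` → a = 20
`n = p * 3 - 9` → n = 3
`p = a + n` → p = 23
`a = p - a` → a = 3
So a = 3

Answer: 3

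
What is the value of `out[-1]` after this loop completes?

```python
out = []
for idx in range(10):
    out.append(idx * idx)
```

Last element of squares 0 to 9
`out` takes the values: [] → [0] → [0, 1] → [0, 1, 4] → [0, 1, 4, 9] → [0, 1, 4, 9, 16] → [0, 1, 4, 9, 16, 25] → [0, 1, 4, 9, 16, 25, 36] → [0, 1, 4, 9, 16, 25, 36, 49] → [0, 1, 4, 9, 16, 25, 36, 49, 64] → [0, 1, 4, 9, 16, 25, 36, 49, 64, 81]
So `out[-1]` = 81

Answer: 81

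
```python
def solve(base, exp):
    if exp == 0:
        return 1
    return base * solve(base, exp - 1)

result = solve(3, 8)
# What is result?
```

solve(3, 8) = 3 * 3 * 3 * 3 * 3 * 3 * 3 * 3 = 6561

Answer: 6561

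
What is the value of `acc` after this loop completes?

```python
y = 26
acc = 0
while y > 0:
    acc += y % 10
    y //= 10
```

Sum digits of 26
`acc` takes the values: 0 → 6 → 8

Answer: 8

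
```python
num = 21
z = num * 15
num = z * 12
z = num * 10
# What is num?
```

Trace:
`num = 21` → num = 21
`z = num * 15` → z = 315
`num = z * 12` → num = 3780
`z = num * 10` → z = 37800
So num = 3780

Answer: 3780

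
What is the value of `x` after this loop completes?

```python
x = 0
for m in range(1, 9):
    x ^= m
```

XOR of 1 to 8
`x` takes the values: 0 → 1 → 3 → 0 → 4 → 1 → 7 → 0 → 8

Answer: 8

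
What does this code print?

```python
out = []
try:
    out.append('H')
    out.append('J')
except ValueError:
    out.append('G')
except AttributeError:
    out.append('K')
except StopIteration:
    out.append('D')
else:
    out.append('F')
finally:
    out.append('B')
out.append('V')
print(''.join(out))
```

Execution trace: 'H' (try body) → 'J' (try body, no exception) → 'F' (else) → 'B' (finally) → 'V' (after the try/except). Output: HJFBV

Answer: HJFBV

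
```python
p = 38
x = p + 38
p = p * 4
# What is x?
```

Trace:
`p = 38` → p = 38
`x = p + 38` → x = 76
`p = p * 4` → p = 152
So x = 76

Answer: 76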